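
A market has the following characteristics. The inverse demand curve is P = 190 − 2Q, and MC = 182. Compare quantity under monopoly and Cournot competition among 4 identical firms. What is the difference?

Quantity rises by 1.2

Monopoly sets MR = MC: 190 − 4Q = 182 ⇒ Q = 2, P = 190 − 2·2 = 186.
In a 4-firm Cournot equilibrium, symmetry and the first-order condition give q = (190 − 182)/(10) = 0.8. So Q = 3.2 and P = 183.6.
Change in quantity: 3.2 − 2 = 1.2.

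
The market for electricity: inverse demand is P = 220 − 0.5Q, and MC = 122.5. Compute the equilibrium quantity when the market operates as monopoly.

The monopolist equates marginal revenue to marginal cost: 220 − Q = 122.5, so Q = 97.5. From demand, P = 171.25.

Q = 97.5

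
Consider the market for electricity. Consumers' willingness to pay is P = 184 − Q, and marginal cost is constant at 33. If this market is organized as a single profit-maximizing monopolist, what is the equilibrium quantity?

Monopoly sets MR = MC: 184 − 2Q = 33 ⇒ Q = 75.5, P = 184 − 75.5 = 108.5.

Q = 75.5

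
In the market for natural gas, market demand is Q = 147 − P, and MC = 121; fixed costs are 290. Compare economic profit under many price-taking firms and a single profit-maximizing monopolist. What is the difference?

Economic profit rises by 169

Inverting demand: P = 147 − Q.
Competitive firms price at marginal cost: P = 121, giving Q = 26.
Profit = (121 − 121)·26 − 290 = −290.
Monopoly sets MR = MC: 147 − 2Q = 121 ⇒ Q = 13, P = 147 − 13 = 134.
Profit = (134 − 121)·13 − 290 = −121.
Change in economic profit: −121 − −290 = 169.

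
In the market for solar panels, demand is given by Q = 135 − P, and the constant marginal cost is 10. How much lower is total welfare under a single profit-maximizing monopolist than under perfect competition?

Inverting demand: P = 135 − Q.
Competitive firms price at marginal cost: P = 10, giving Q = 125.
CS = ½·(135 − 10)·125 = 7812.5; PS = (10 − 10)·125 = 0; TS = 7812.5.
A monopolist chooses Q where MR = MC. MR = 135 − 2Q; setting this equal to 10 gives Q = 62.5 and P = 72.5.
CS = ½·(135 − 72.5)·62.5 = 1953.125; PS = (72.5 − 10)·62.5 = 3906.25; TS = 5859.375.
Change in total welfare: 5859.375 − 7812.5 = −1953.125.

TS falls by 1953.125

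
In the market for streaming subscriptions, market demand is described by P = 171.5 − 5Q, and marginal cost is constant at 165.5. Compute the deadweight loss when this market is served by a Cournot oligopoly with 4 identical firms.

DWL = 0.144

Under competition P = MC = 165.5, so Q = (171.5 − 165.5)/5 = 1.2.
With 4 symmetric Cournot firms, each firm's FOC gives 171.5 − 25q = 165.5, so q = 0.24, Q = 4·0.24 = 0.96, and P = 166.7.
DWL is the triangle between Q = 0.96 and Q = 1.2: ½·(1.2 − 0.96)·(166.7 − 165.5) = 0.144.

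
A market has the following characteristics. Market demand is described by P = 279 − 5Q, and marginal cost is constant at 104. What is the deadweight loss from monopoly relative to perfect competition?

Under competition P = MC = 104, so Q = (279 − 104)/5 = 35.
A monopolist chooses Q where MR = MC. MR = 279 − 10Q; setting this equal to 104 gives Q = 17.5 and P = 191.5.
DWL is the triangle between Q = 17.5 and Q = 35: ½·(35 − 17.5)·(191.5 − 104) = 765.625.

DWL = 765.625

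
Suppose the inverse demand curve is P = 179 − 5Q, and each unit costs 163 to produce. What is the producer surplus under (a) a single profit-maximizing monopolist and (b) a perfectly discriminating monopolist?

Monopoly: PS = 12.8; Perfect PD: PS = 25.6

A monopolist chooses Q where MR = MC. MR = 179 − 10Q; setting this equal to 163 gives Q = 1.6 and P = 171.
PS = (171 − 163)·1.6 = 12.8.
Under first-degree price discrimination the firm charges each unit its demand price and produces up to where P = MC, i.e. Q = 3.2. Consumer surplus is zero; producer surplus equals total surplus.
PS = ½·(179 − 163)·3.2 = 25.6.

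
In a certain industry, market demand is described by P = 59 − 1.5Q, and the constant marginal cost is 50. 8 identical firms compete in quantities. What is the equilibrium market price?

In a 8-firm Cournot equilibrium, symmetry and the first-order condition give q = (59 − 50)/(13.5) = 2/3. So Q = 16/3 and P = 51.

P = 51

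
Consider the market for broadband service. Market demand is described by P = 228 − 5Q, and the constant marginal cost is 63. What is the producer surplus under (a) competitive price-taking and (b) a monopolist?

Competition: PS = 0; Monopoly: PS = 1361.25

Under competition P = MC = 63, so Q = (228 − 63)/5 = 33.
PS = (63 − 63)·33 = 0.
Monopoly sets MR = MC: 228 − 10Q = 63 ⇒ Q = 16.5, P = 228 − 5·16.5 = 145.5.
PS = (145.5 − 63)·16.5 = 1361.25.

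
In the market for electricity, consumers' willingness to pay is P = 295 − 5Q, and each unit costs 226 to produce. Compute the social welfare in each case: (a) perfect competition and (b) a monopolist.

Competitive firms price at marginal cost: P = 226, giving Q = 13.8.
CS = ½·(295 − 226)·13.8 = 476.1; PS = (226 − 226)·13.8 = 0; TS = 476.1.
The monopolist equates marginal revenue to marginal cost: 295 − 10Q = 226, so Q = 6.9. From demand, P = 260.5.
CS = ½·(295 − 260.5)·6.9 = 119.025; PS = (260.5 − 226)·6.9 = 238.05; TS = 357.075.

Competition: TS = 476.1; Monopoly: TS = 357.075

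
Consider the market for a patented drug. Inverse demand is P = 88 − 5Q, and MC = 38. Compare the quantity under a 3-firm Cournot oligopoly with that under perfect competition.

In a 3-firm Cournot equilibrium, symmetry and the first-order condition give q = (88 − 38)/(20) = 2.5. So Q = 7.5 and P = 50.5.
Under competition P = MC = 38, so Q = (88 − 38)/5 = 10.

Cournot: Q = 7.5; Competition: Q = 10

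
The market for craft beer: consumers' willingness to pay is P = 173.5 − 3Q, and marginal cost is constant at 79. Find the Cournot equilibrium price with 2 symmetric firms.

Cournot with 2 identical firms: the symmetric best-response condition is 173.5 − 9q = 79. Each firm produces q = 10.5, total output Q = 21, price P = 110.5.

P = 110.5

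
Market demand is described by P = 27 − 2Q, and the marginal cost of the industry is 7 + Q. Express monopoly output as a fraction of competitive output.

The monopolist equates marginal revenue to marginal cost: 27 − 4Q = 7 + Q, so Q = 4. From demand, P = 19.
Under competition P = MC: 27 − 2Q = 7 + Q ⇒ Q = 20/3, P = 41/3.
Ratio Q_m/Q_c = 4/(20/3) = 0.6.

Q_m/Q_c = 0.6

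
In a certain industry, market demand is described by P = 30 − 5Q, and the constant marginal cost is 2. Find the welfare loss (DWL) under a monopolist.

Competitive firms price at marginal cost: P = 2, giving Q = 5.6.
A monopolist chooses Q where MR = MC. MR = 30 − 10Q; setting this equal to 2 gives Q = 2.8 and P = 16.
DWL is the triangle between Q = 2.8 and Q = 5.6: ½·(5.6 − 2.8)·(16 − 2) = 19.6.

DWL = 19.6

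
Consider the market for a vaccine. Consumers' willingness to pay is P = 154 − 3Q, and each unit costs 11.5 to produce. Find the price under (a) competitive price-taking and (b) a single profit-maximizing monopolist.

Perfect competition: P = MC = 11.5, so 154 − 3Q = 11.5 and Q = 47.5.
Monopoly sets MR = MC: 154 − 6Q = 11.5 ⇒ Q = 23.75, P = 154 − 3·23.75 = 82.75.

Competition: P = 11.5; Monopoly: P = 82.75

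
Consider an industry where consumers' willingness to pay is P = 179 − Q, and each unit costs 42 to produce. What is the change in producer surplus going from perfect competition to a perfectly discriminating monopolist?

Producer surplus rises by 9384.5

Competitive firms price at marginal cost: P = 42, giving Q = 137.
PS = (42 − 42)·137 = 0.
Under first-degree price discrimination the firm charges each unit its demand price and produces up to where P = MC, i.e. Q = 137. Consumer surplus is zero; producer surplus equals total surplus.
PS = ½·(179 − 42)·137 = 9384.5.
Change in producer surplus: 9384.5 − 0 = 9384.5.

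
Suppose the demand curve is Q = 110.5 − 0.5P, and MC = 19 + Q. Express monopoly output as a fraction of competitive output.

Q_m/Q_c = 0.6

Inverting demand: P = 221 − 2Q.
The monopolist equates marginal revenue to marginal cost: 221 − 4Q = 19 + Q, so Q = 40.4. From demand, P = 140.2.
Under competition P = MC: 221 − 2Q = 19 + Q ⇒ Q = 202/3, P = 259/3.
Ratio Q_m/Q_c = 40.4/(202/3) = 0.6.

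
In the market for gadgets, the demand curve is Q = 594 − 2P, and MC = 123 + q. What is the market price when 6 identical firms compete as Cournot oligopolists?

P = 181

Inverting demand: P = 297 − 0.5Q.
With 6 symmetric Cournot firms, each firm's FOC gives 297 − 3.5q = 123 + q, so q = 116/3, Q = 6·116/3 = 232, and P = 181.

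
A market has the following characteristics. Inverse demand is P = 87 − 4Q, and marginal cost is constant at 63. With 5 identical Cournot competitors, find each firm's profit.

In a 5-firm Cournot equilibrium, symmetry and the first-order condition give q = (87 − 63)/(24) = 1. So Q = 5 and P = 67.
Each firm's profit = (67 − 63)·1 = 4.

π_i = 4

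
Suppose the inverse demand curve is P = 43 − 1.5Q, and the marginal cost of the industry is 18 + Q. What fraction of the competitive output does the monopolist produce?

A monopolist chooses Q where MR = MC. MR = 43 − 3Q; setting this equal to 18 + Q gives Q = 6.25 and P = 33.625.
Under competition P = MC: 43 − 1.5Q = 18 + Q ⇒ Q = 10, P = 28.
Ratio Q_m/Q_c = 6.25/10 = 0.625.

Q_m/Q_c = 0.625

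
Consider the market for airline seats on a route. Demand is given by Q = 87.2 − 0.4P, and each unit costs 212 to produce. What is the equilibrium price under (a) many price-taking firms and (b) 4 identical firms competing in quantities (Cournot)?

Competition: P = 212; Cournot: P = 213.2

Inverting demand: P = 218 − 2.5Q.
Under competition P = MC = 212, so Q = (218 − 212)/2.5 = 2.4.
With 4 symmetric Cournot firms, each firm's FOC gives 218 − 12.5q = 212, so q = 0.48, Q = 4·0.48 = 1.92, and P = 213.2.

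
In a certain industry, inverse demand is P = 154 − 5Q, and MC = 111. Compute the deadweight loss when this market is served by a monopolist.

Under competition P = MC = 111, so Q = (154 − 111)/5 = 8.6.
A monopolist chooses Q where MR = MC. MR = 154 − 10Q; setting this equal to 111 gives Q = 4.3 and P = 132.5.
DWL is the triangle between Q = 4.3 and Q = 8.6: ½·(8.6 − 4.3)·(132.5 − 111) = 46.225.

DWL = 46.225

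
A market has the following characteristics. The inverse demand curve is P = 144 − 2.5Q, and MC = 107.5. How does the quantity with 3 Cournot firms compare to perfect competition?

Cournot: Q = 10.95; Competition: Q = 14.6

Cournot with 3 identical firms: the symmetric best-response condition is 144 − 10q = 107.5. Each firm produces q = 3.65, total output Q = 10.95, price P = 116.625.
Perfect competition: P = MC = 107.5, so 144 − 2.5Q = 107.5 and Q = 14.6.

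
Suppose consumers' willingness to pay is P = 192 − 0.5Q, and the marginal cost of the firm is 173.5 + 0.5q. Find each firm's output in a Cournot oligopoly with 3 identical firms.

q_i = 7.4

Cournot with 3 identical firms: the symmetric best-response condition is 192 − 2q = 173.5 + 0.5q. Each firm produces q = 7.4, total output Q = 22.2, price P = 180.9.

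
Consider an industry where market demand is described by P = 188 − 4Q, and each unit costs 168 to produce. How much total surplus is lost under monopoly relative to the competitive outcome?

Perfect competition: P = MC = 168, so 188 − 4Q = 168 and Q = 5.
A monopolist chooses Q where MR = MC. MR = 188 − 8Q; setting this equal to 168 gives Q = 2.5 and P = 178.
DWL is the triangle between Q = 2.5 and Q = 5: ½·(5 − 2.5)·(178 − 168) = 12.5.

DWL = 12.5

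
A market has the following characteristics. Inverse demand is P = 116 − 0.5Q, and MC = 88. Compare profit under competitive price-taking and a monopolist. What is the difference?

Under competition P = MC = 88, so Q = (116 − 88)/0.5 = 56.
Profit = (88 − 88)·56 = 0.
The monopolist equates marginal revenue to marginal cost: 116 − Q = 88, so Q = 28. From demand, P = 102.
Profit = (102 − 88)·28 = 392.
Change in profit: 392 − 0 = 392.

π rises by 392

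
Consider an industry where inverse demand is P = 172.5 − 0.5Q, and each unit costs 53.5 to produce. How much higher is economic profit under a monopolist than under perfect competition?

π rises by 7080.5

Perfect competition: P = MC = 53.5, so 172.5 − 0.5Q = 53.5 and Q = 238.
Profit = (53.5 − 53.5)·238 = 0.
A monopolist chooses Q where MR = MC. MR = 172.5 − Q; setting this equal to 53.5 gives Q = 119 and P = 113.
Profit = (113 − 53.5)·119 = 7080.5.
Change in economic profit: 7080.5 − 0 = 7080.5.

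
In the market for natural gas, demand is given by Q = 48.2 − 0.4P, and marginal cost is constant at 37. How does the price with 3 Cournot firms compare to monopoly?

Inverting demand: P = 120.5 − 2.5Q.
In a 3-firm Cournot equilibrium, symmetry and the first-order condition give q = (120.5 − 37)/(10) = 8.35. So Q = 25.05 and P = 57.875.
Monopoly sets MR = MC: 120.5 − 5Q = 37 ⇒ Q = 16.7, P = 120.5 − 2.5·16.7 = 78.75.

Cournot: P = 57.875; Monopoly: P = 78.75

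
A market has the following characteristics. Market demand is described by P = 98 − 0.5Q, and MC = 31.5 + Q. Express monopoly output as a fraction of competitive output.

The monopolist equates marginal revenue to marginal cost: 98 − Q = 31.5 + Q, so Q = 33.25. From demand, P = 81.375.
Under competition P = MC: 98 − 0.5Q = 31.5 + Q ⇒ Q = 133/3, P = 455/6.
Ratio Q_m/Q_c = 33.25/(133/3) = 0.75.

Q_m/Q_c = 0.75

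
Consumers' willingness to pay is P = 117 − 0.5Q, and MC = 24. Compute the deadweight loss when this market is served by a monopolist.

DWL = 2162.25

Under competition P = MC = 24, so Q = (117 − 24)/0.5 = 186.
Monopoly sets MR = MC: 117 − Q = 24 ⇒ Q = 93, P = 117 − 0.5·93 = 70.5.
DWL is the triangle between Q = 93 and Q = 186: ½·(186 − 93)·(70.5 − 24) = 2162.25.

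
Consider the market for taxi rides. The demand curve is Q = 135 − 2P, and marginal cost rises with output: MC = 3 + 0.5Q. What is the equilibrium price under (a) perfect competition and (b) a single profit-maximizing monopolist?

Inverting demand: P = 67.5 − 0.5Q.
Competitive equilibrium sets price equal to marginal cost: 67.5 − 0.5Q = 3 + 0.5Q, so Q = 64.5 and P = 35.25.
A monopolist chooses Q where MR = MC. MR = 67.5 − Q; setting this equal to 3 + 0.5Q gives Q = 43 and P = 46.

Competition: P = 35.25; Monopoly: P = 46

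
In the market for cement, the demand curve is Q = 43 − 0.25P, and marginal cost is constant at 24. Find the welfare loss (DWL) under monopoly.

Inverting demand: P = 172 − 4Q.
Under competition P = MC = 24, so Q = (172 − 24)/4 = 37.
A monopolist chooses Q where MR = MC. MR = 172 − 8Q; setting this equal to 24 gives Q = 18.5 and P = 98.
DWL is the triangle between Q = 18.5 and Q = 37: ½·(37 − 18.5)·(98 − 24) = 684.5.

DWL = 684.5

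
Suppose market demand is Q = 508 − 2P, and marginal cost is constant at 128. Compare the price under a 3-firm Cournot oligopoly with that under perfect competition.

Cournot: P = 159.5; Competition: P = 128

Inverting demand: P = 254 − 0.5Q.
Cournot with 3 identical firms: the symmetric best-response condition is 254 − 2q = 128. Each firm produces q = 63, total output Q = 189, price P = 159.5.
Perfect competition: P = MC = 128, so 254 − 0.5Q = 128 and Q = 252.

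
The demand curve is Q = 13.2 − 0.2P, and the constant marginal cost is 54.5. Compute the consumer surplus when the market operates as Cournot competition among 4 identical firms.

Inverting demand: P = 66 − 5Q.
With 4 symmetric Cournot firms, each firm's FOC gives 66 − 25q = 54.5, so q = 0.46, Q = 4·0.46 = 1.84, and P = 56.8.
CS = ½·(66 − 56.8)·1.84 = 8.464.

CS = 8.464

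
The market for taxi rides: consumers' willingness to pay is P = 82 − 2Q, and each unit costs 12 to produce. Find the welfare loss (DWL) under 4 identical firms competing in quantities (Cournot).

Competitive firms price at marginal cost: P = 12, giving Q = 35.
With 4 symmetric Cournot firms, each firm's FOC gives 82 − 10q = 12, so q = 7, Q = 4·7 = 28, and P = 26.
DWL is the triangle between Q = 28 and Q = 35: ½·(35 − 28)·(26 − 12) = 49.

DWL = 49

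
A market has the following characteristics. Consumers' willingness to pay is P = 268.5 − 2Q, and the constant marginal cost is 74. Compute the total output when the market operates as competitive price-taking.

Q = 97.25

Competitive firms price at marginal cost: P = 74, giving Q = 97.25.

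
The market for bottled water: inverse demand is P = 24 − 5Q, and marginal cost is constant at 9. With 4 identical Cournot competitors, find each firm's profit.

π_i = 1.8

In a 4-firm Cournot equilibrium, symmetry and the first-order condition give q = (24 − 9)/(25) = 0.6. So Q = 2.4 and P = 12.
Each firm's profit = (12 − 9)·0.6 = 1.8.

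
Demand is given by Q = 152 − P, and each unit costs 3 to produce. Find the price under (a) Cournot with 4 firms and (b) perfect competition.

Cournot: P = 32.8; Competition: P = 3

Inverting demand: P = 152 − Q.
Cournot with 4 identical firms: the symmetric best-response condition is 152 − 5q = 3. Each firm produces q = 29.8, total output Q = 119.2, price P = 32.8.
Perfect competition: P = MC = 3, so 152 − Q = 3 and Q = 149.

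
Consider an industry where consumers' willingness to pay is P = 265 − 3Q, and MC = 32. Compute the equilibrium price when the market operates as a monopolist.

P = 148.5

The monopolist equates marginal revenue to marginal cost: 265 − 6Q = 32, so Q = 233/6. From demand, P = 148.5.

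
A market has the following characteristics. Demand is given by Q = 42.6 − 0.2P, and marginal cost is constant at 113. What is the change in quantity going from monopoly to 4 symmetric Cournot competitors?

Inverting demand: P = 213 − 5Q.
The monopolist equates marginal revenue to marginal cost: 213 − 10Q = 113, so Q = 10. From demand, P = 163.
Cournot with 4 identical firms: the symmetric best-response condition is 213 − 25q = 113. Each firm produces q = 4, total output Q = 16, price P = 133.
Change in quantity: 16 − 10 = 6.

Quantity rises by 6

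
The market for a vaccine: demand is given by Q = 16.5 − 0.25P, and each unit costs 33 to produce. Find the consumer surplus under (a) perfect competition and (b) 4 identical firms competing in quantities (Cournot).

Competition: CS = 136.125; Cournot: CS = 87.12

Inverting demand: P = 66 − 4Q.
Competitive firms price at marginal cost: P = 33, giving Q = 8.25.
CS = ½·(66 − 33)·8.25 = 136.125.
In a 4-firm Cournot equilibrium, symmetry and the first-order condition give q = (66 − 33)/(20) = 1.65. So Q = 6.6 and P = 39.6.
CS = ½·(66 − 39.6)·6.6 = 87.12.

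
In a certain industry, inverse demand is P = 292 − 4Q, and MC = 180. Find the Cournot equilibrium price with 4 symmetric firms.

In a 4-firm Cournot equilibrium, symmetry and the first-order condition give q = (292 − 180)/(20) = 5.6. So Q = 22.4 and P = 202.4.

P = 202.4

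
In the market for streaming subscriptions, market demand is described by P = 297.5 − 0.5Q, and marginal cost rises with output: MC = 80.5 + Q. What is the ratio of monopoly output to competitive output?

The monopolist equates marginal revenue to marginal cost: 297.5 − Q = 80.5 + Q, so Q = 108.5. From demand, P = 243.25.
Under competition P = MC: 297.5 − 0.5Q = 80.5 + Q ⇒ Q = 434/3, P = 1351/6.
Ratio Q_m/Q_c = 108.5/(434/3) = 0.75.

Q_m/Q_c = 0.75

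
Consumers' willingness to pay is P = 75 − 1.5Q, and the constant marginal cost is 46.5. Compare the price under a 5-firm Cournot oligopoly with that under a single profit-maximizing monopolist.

In a 5-firm Cournot equilibrium, symmetry and the first-order condition give q = (75 − 46.5)/(9) = 19/6. So Q = 95/6 and P = 51.25.
The monopolist equates marginal revenue to marginal cost: 75 − 3Q = 46.5, so Q = 9.5. From demand, P = 60.75.

Cournot: P = 51.25; Monopoly: P = 60.75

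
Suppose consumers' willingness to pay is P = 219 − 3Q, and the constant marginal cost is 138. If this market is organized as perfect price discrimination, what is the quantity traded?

Under first-degree price discrimination the firm charges each unit its demand price and produces up to where P = MC, i.e. Q = 27. Consumer surplus is zero; producer surplus equals total surplus.

Q = 27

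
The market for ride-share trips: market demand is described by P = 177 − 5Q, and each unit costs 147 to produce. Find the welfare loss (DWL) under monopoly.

DWL = 22.5

Perfect competition: P = MC = 147, so 177 − 5Q = 147 and Q = 6.
A monopolist chooses Q where MR = MC. MR = 177 − 10Q; setting this equal to 147 gives Q = 3 and P = 162.
DWL is the triangle between Q = 3 and Q = 6: ½·(6 − 3)·(162 − 147) = 22.5.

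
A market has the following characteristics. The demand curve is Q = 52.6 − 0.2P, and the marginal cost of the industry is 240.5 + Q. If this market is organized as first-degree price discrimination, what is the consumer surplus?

CS = 0

Inverting demand: P = 263 − 5Q.
A perfectly discriminating monopolist sells every unit with P(Q) ≥ MC(Q), so output equals the competitive quantity Q = 3.75. Each buyer pays their reservation price, so CS = 0 and the firm captures all surplus.
CS = 0.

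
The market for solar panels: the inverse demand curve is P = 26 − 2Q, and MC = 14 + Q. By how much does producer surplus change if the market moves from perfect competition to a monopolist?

Producer surplus rises by 6.4

Competitive equilibrium sets price equal to marginal cost: 26 − 2Q = 14 + Q, so Q = 4 and P = 18.
PS = P·Q − VC(Q) = 18·4 − (14·4 + ½·1·4²) = 8.
The monopolist equates marginal revenue to marginal cost: 26 − 4Q = 14 + Q, so Q = 2.4. From demand, P = 21.2.
PS = P·Q − VC(Q) = 21.2·2.4 − (14·2.4 + ½·1·2.4²) = 14.4.
Change in producer surplus: 14.4 − 8 = 6.4.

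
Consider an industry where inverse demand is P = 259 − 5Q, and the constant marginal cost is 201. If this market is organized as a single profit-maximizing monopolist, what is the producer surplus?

A monopolist chooses Q where MR = MC. MR = 259 − 10Q; setting this equal to 201 gives Q = 5.8 and P = 230.
PS = (230 − 201)·5.8 = 168.2.

PS = 168.2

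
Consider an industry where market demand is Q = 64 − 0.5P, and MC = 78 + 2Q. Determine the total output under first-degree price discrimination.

Inverting demand: P = 128 − 2Q.
With perfect price discrimination, output is the efficient level Q = 12.5 (where demand meets MC), but every buyer pays their willingness to pay: CS = 0 and PS = total surplus.

Q = 12.5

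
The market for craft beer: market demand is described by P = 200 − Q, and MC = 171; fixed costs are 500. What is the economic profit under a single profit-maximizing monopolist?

Monopoly sets MR = MC: 200 − 2Q = 171 ⇒ Q = 14.5, P = 200 − 14.5 = 185.5.
Profit = (185.5 − 171)·14.5 − 500 = −289.75.

Profit = −289.75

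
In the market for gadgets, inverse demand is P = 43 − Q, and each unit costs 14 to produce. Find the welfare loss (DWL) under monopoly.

DWL = 105.125

Under competition P = MC = 14, so Q = (43 − 14)/1 = 29.
Monopoly sets MR = MC: 43 − 2Q = 14 ⇒ Q = 14.5, P = 43 − 14.5 = 28.5.
DWL is the triangle between Q = 14.5 and Q = 29: ½·(29 − 14.5)·(28.5 − 14) = 105.125.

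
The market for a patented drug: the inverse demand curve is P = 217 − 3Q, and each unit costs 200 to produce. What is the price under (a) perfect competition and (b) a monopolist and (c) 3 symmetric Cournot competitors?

Under competition P = MC = 200, so Q = (217 − 200)/3 = 17/3.
A monopolist chooses Q where MR = MC. MR = 217 − 6Q; setting this equal to 200 gives Q = 17/6 and P = 208.5.
In a 3-firm Cournot equilibrium, symmetry and the first-order condition give q = (217 − 200)/(12) = 17/12. So Q = 4.25 and P = 204.25.

Competition: P = 200; Monopoly: P = 208.5; Cournot: P = 204.25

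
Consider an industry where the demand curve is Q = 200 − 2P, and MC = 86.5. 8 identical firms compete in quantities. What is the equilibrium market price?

Inverting demand: P = 100 − 0.5Q.
With 8 symmetric Cournot firms, each firm's FOC gives 100 − 4.5q = 86.5, so q = 3, Q = 8·3 = 24, and P = 88.

P = 88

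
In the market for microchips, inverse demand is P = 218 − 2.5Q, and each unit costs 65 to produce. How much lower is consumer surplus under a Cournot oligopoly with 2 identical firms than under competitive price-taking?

Perfect competition: P = MC = 65, so 218 − 2.5Q = 65 and Q = 61.2.
CS = ½·(218 − 65)·61.2 = 4681.8.
With 2 symmetric Cournot firms, each firm's FOC gives 218 − 7.5q = 65, so q = 20.4, Q = 2·20.4 = 40.8, and P = 116.
CS = ½·(218 − 116)·40.8 = 2080.8.
Change in consumer surplus: 2080.8 − 4681.8 = −2601.

Consumer surplus falls by 2601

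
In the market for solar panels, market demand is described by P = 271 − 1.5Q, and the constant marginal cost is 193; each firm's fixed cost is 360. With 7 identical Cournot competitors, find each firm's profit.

π_i = −296.625

In a 7-firm Cournot equilibrium, symmetry and the first-order condition give q = (271 − 193)/(12) = 6.5. So Q = 45.5 and P = 202.75.
Each firm's profit = (202.75 − 193)·6.5 − 360 = −296.625.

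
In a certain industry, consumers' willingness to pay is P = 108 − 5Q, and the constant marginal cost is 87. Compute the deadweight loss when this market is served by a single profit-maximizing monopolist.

Under competition P = MC = 87, so Q = (108 − 87)/5 = 4.2.
Monopoly sets MR = MC: 108 − 10Q = 87 ⇒ Q = 2.1, P = 108 − 5·2.1 = 97.5.
DWL is the triangle between Q = 2.1 and Q = 4.2: ½·(4.2 − 2.1)·(97.5 − 87) = 11.025.

DWL = 11.025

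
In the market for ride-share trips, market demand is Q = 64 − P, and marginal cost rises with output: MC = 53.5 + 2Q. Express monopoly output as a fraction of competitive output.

Q_m/Q_c = 0.75

Inverting demand: P = 64 − Q.
A monopolist chooses Q where MR = MC. MR = 64 − 2Q; setting this equal to 53.5 + 2Q gives Q = 2.625 and P = 61.375.
Competitive equilibrium sets price equal to marginal cost: 64 − Q = 53.5 + 2Q, so Q = 3.5 and P = 60.5.
Ratio Q_m/Q_c = 2.625/3.5 = 0.75.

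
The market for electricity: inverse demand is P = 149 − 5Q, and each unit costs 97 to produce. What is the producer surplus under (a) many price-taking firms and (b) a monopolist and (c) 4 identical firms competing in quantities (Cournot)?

Under competition P = MC = 97, so Q = (149 − 97)/5 = 10.4.
PS = (97 − 97)·10.4 = 0.
Monopoly sets MR = MC: 149 − 10Q = 97 ⇒ Q = 5.2, P = 149 − 5·5.2 = 123.
PS = (123 − 97)·5.2 = 135.2.
Cournot with 4 identical firms: the symmetric best-response condition is 149 − 25q = 97. Each firm produces q = 2.08, total output Q = 8.32, price P = 107.4.
PS = (107.4 − 97)·8.32 = 86.528.

Competition: PS = 0; Monopoly: PS = 135.2; Cournot: PS = 86.528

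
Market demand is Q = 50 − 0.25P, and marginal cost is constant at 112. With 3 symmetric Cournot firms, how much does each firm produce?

q_i = 5.5

Inverting demand: P = 200 − 4Q.
In a 3-firm Cournot equilibrium, symmetry and the first-order condition give q = (200 − 112)/(16) = 5.5. So Q = 16.5 and P = 134.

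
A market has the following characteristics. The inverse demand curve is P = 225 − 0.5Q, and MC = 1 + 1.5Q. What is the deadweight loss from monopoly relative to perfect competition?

DWL = 501.76

Competitive equilibrium sets price equal to marginal cost: 225 − 0.5Q = 1 + 1.5Q, so Q = 112 and P = 169.
A monopolist chooses Q where MR = MC. MR = 225 − Q; setting this equal to 1 + 1.5Q gives Q = 89.6 and P = 180.2.
CS = ½·(225 − 169)·112 = 3136; PS = (169·112 − 1·112 − ½·1.5·112²) = 9408; TS = 12544.
CS = ½·(225 − 180.2)·89.6 = 2007.04; PS = (180.2·89.6 − 1·89.6 − ½·1.5·89.6²) = 10035.2; TS = 12042.24.
DWL = 12544 − 12042.24 = 501.76.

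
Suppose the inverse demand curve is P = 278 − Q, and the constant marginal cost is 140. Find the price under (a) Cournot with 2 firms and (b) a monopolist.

With 2 symmetric Cournot firms, each firm's FOC gives 278 − 3q = 140, so q = 46, Q = 2·46 = 92, and P = 186.
The monopolist equates marginal revenue to marginal cost: 278 − 2Q = 140, so Q = 69. From demand, P = 209.

Cournot: P = 186; Monopoly: P = 209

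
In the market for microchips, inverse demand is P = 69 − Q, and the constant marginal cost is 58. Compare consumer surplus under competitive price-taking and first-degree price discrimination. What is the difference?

Consumer surplus falls by 60.5

Under competition P = MC = 58, so Q = (69 − 58)/1 = 11.
CS = ½·(69 − 58)·11 = 60.5.
Under first-degree price discrimination the firm charges each unit its demand price and produces up to where P = MC, i.e. Q = 11. Consumer surplus is zero; producer surplus equals total surplus.
CS = 0.
Change in consumer surplus: 0 − 60.5 = −60.5.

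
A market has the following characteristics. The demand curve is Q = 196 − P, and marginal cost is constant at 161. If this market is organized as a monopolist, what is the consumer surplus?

CS = 153.125

Inverting demand: P = 196 − Q.
A monopolist chooses Q where MR = MC. MR = 196 − 2Q; setting this equal to 161 gives Q = 17.5 and P = 178.5.
CS = ½·(196 − 178.5)·17.5 = 153.125.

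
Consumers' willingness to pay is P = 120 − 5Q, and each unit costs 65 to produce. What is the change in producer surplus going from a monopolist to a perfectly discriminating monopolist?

Monopoly sets MR = MC: 120 − 10Q = 65 ⇒ Q = 5.5, P = 120 − 5·5.5 = 92.5.
PS = (92.5 − 65)·5.5 = 151.25.
A perfectly discriminating monopolist sells every unit with P(Q) ≥ MC(Q), so output equals the competitive quantity Q = 11. Each buyer pays their reservation price, so CS = 0 and the firm captures all surplus.
PS = ½·(120 − 65)·11 = 302.5.
Change in producer surplus: 302.5 − 151.25 = 151.25.

PS rises by 151.25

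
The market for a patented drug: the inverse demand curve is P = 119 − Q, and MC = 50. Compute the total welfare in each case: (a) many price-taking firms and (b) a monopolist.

Competition: TS = 2380.5; Monopoly: TS = 1785.375

Perfect competition: P = MC = 50, so 119 − Q = 50 and Q = 69.
CS = ½·(119 − 50)·69 = 2380.5; PS = (50 − 50)·69 = 0; TS = 2380.5.
A monopolist chooses Q where MR = MC. MR = 119 − 2Q; setting this equal to 50 gives Q = 34.5 and P = 84.5.
CS = ½·(119 − 84.5)·34.5 = 595.125; PS = (84.5 − 50)·34.5 = 1190.25; TS = 1785.375.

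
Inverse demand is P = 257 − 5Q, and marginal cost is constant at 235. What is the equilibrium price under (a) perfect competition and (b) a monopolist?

Competition: P = 235; Monopoly: P = 246

Perfect competition: P = MC = 235, so 257 − 5Q = 235 and Q = 4.4.
Monopoly sets MR = MC: 257 − 10Q = 235 ⇒ Q = 2.2, P = 257 − 5·2.2 = 246.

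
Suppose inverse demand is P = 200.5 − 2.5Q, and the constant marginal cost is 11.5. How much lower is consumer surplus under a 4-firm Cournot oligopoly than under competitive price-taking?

Perfect competition: P = MC = 11.5, so 200.5 − 2.5Q = 11.5 and Q = 75.6.
CS = ½·(200.5 − 11.5)·75.6 = 7144.2.
In a 4-firm Cournot equilibrium, symmetry and the first-order condition give q = (200.5 − 11.5)/(12.5) = 15.12. So Q = 60.48 and P = 49.3.
CS = ½·(200.5 − 49.3)·60.48 = 4572.288.
Change in consumer surplus: 4572.288 − 7144.2 = −2571.912.

Consumer surplus falls by 2571.912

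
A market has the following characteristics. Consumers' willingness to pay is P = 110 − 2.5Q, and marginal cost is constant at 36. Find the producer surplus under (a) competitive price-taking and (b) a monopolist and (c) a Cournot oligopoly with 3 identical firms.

Competition: PS = 0; Monopoly: PS = 547.6; Cournot: PS = 410.7

Competitive firms price at marginal cost: P = 36, giving Q = 29.6.
PS = (36 − 36)·29.6 = 0.
Monopoly sets MR = MC: 110 − 5Q = 36 ⇒ Q = 14.8, P = 110 − 2.5·14.8 = 73.
PS = (73 − 36)·14.8 = 547.6.
With 3 symmetric Cournot firms, each firm's FOC gives 110 − 10q = 36, so q = 7.4, Q = 3·7.4 = 22.2, and P = 54.5.
PS = (54.5 − 36)·22.2 = 410.7.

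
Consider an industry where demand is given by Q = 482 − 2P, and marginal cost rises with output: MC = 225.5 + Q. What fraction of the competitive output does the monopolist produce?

Q_m/Q_c = 0.75

Inverting demand: P = 241 − 0.5Q.
The monopolist equates marginal revenue to marginal cost: 241 − Q = 225.5 + Q, so Q = 7.75. From demand, P = 237.125.
Under competition P = MC: 241 − 0.5Q = 225.5 + Q ⇒ Q = 31/3, P = 1415/6.
Ratio Q_m/Q_c = 7.75/(31/3) = 0.75.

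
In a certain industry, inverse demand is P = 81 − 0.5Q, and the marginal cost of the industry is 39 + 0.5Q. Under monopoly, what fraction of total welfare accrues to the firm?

The monopolist equates marginal revenue to marginal cost: 81 − Q = 39 + 0.5Q, so Q = 28. From demand, P = 67.
CS = ½·(81 − 67)·28 = 196.
PS = P·Q − VC(Q) = 67·28 − (39·28 + ½·0.5·28²) = 588.
Share captured = PS/TS = 588/784 = 0.75.

PS/TS = 0.75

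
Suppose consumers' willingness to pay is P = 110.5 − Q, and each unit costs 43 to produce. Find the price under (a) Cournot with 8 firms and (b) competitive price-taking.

Cournot: P = 50.5; Competition: P = 43

Cournot with 8 identical firms: the symmetric best-response condition is 110.5 − 9q = 43. Each firm produces q = 7.5, total output Q = 60, price P = 50.5.
Competitive firms price at marginal cost: P = 43, giving Q = 67.5.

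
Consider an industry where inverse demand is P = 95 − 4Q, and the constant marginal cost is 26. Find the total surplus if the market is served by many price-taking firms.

TS = 595.125

Competitive firms price at marginal cost: P = 26, giving Q = 17.25.
CS = ½·(95 − 26)·17.25 = 595.125; PS = (26 − 26)·17.25 = 0; TS = 595.125.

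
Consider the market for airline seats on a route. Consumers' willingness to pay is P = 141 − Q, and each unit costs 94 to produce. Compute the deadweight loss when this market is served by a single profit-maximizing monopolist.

Perfect competition: P = MC = 94, so 141 − Q = 94 and Q = 47.
Monopoly sets MR = MC: 141 − 2Q = 94 ⇒ Q = 23.5, P = 141 − 23.5 = 117.5.
DWL is the triangle between Q = 23.5 and Q = 47: ½·(47 − 23.5)·(117.5 − 94) = 276.125.

DWL = 276.125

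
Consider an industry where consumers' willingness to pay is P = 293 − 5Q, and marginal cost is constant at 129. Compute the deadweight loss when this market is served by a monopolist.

DWL = 672.4

Competitive firms price at marginal cost: P = 129, giving Q = 32.8.
Monopoly sets MR = MC: 293 − 10Q = 129 ⇒ Q = 16.4, P = 293 − 5·16.4 = 211.
DWL is the triangle between Q = 16.4 and Q = 32.8: ½·(32.8 − 16.4)·(211 − 129) = 672.4.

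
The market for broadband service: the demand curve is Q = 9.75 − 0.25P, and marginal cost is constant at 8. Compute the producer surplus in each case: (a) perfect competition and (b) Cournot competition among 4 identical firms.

Inverting demand: P = 39 − 4Q.
Perfect competition: P = MC = 8, so 39 − 4Q = 8 and Q = 7.75.
PS = (8 − 8)·7.75 = 0.
With 4 symmetric Cournot firms, each firm's FOC gives 39 − 20q = 8, so q = 1.55, Q = 4·1.55 = 6.2, and P = 14.2.
PS = (14.2 − 8)·6.2 = 38.44.

Competition: PS = 0; Cournot: PS = 38.44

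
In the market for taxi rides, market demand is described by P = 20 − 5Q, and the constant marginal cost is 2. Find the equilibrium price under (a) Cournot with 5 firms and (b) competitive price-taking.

In a 5-firm Cournot equilibrium, symmetry and the first-order condition give q = (20 − 2)/(30) = 0.6. So Q = 3 and P = 5.
Under competition P = MC = 2, so Q = (20 − 2)/5 = 3.6.

Cournot: P = 5; Competition: P = 2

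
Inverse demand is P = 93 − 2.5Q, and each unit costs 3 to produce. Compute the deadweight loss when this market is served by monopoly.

Perfect competition: P = MC = 3, so 93 − 2.5Q = 3 and Q = 36.
The monopolist equates marginal revenue to marginal cost: 93 − 5Q = 3, so Q = 18. From demand, P = 48.
DWL is the triangle between Q = 18 and Q = 36: ½·(36 − 18)·(48 − 3) = 405.

DWL = 405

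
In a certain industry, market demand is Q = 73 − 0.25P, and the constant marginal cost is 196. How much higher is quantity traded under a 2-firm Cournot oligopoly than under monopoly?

Q rises by 4

Inverting demand: P = 292 − 4Q.
A monopolist chooses Q where MR = MC. MR = 292 − 8Q; setting this equal to 196 gives Q = 12 and P = 244.
With 2 symmetric Cournot firms, each firm's FOC gives 292 − 12q = 196, so q = 8, Q = 2·8 = 16, and P = 228.
Change in quantity traded: 16 − 12 = 4.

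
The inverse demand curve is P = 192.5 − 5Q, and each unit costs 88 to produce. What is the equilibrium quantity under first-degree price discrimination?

With perfect price discrimination, output is the efficient level Q = 20.9 (where demand meets MC), but every buyer pays their willingness to pay: CS = 0 and PS = total surplus.

Q = 20.9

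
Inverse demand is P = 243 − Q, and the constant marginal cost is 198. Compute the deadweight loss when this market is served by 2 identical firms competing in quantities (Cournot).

Under competition P = MC = 198, so Q = (243 − 198)/1 = 45.
Cournot with 2 identical firms: the symmetric best-response condition is 243 − 3q = 198. Each firm produces q = 15, total output Q = 30, price P = 213.
DWL is the triangle between Q = 30 and Q = 45: ½·(45 − 30)·(213 − 198) = 112.5.

DWL = 112.5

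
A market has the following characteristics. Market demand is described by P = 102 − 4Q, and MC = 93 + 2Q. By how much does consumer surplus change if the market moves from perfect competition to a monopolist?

Under competition P = MC: 102 − 4Q = 93 + 2Q ⇒ Q = 1.5, P = 96.
CS = ½·(102 − 96)·1.5 = 4.5.
A monopolist chooses Q where MR = MC. MR = 102 − 8Q; setting this equal to 93 + 2Q gives Q = 0.9 and P = 98.4.
CS = ½·(102 − 98.4)·0.9 = 1.62.
Change in consumer surplus: 1.62 − 4.5 = −2.88.

CS falls by 2.88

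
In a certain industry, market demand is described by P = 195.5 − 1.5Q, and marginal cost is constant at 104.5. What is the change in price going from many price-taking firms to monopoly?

Price rises by 45.5

Perfect competition: P = MC = 104.5, so 195.5 − 1.5Q = 104.5 and Q = 182/3.
A monopolist chooses Q where MR = MC. MR = 195.5 − 3Q; setting this equal to 104.5 gives Q = 91/3 and P = 150.
Change in price: 150 − 104.5 = 45.5.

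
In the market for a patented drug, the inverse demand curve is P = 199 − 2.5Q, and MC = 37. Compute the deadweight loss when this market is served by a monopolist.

Under competition P = MC = 37, so Q = (199 − 37)/2.5 = 64.8.
The monopolist equates marginal revenue to marginal cost: 199 − 5Q = 37, so Q = 32.4. From demand, P = 118.
DWL is the triangle between Q = 32.4 and Q = 64.8: ½·(64.8 − 32.4)·(118 − 37) = 1312.2.

DWL = 1312.2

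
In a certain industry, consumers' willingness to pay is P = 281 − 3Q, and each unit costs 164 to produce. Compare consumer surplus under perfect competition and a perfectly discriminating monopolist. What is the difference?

Consumer surplus falls by 2281.5

Under competition P = MC = 164, so Q = (281 − 164)/3 = 39.
CS = ½·(281 − 164)·39 = 2281.5.
With perfect price discrimination, output is the efficient level Q = 39 (where demand meets MC), but every buyer pays their willingness to pay: CS = 0 and PS = total surplus.
CS = 0.
Change in consumer surplus: 0 − 2281.5 = −2281.5.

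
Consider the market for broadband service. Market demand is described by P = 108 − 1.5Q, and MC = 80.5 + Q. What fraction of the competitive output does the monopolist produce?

Monopoly sets MR = MC: 108 − 3Q = 80.5 + Q ⇒ Q = 6.875, P = 108 − 1.5·6.875 = 1563/16.
Under competition P = MC: 108 − 1.5Q = 80.5 + Q ⇒ Q = 11, P = 91.5.
Ratio Q_m/Q_c = 6.875/11 = 0.625.

Q_m/Q_c = 0.625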